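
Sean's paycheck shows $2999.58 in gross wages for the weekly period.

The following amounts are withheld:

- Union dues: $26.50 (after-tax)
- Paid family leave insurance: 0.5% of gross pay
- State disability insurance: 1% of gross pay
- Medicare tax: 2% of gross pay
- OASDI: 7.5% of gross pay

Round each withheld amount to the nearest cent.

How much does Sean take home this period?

$2643.12

State disability insurance: $2999.58 × 0.01 = $30.00
Paid family leave insurance: $2999.58 × 0.005 = $15.00
OASDI: $2999.58 × 0.075 = $224.97
Medicare tax: $2999.58 × 0.02 = $59.99
Union dues: $26.50
Total deductions = $30.00 + $15.00 + $224.97 + $59.99 + $26.50 = $356.46
Net pay = $2999.58 − $356.46 = $2643.12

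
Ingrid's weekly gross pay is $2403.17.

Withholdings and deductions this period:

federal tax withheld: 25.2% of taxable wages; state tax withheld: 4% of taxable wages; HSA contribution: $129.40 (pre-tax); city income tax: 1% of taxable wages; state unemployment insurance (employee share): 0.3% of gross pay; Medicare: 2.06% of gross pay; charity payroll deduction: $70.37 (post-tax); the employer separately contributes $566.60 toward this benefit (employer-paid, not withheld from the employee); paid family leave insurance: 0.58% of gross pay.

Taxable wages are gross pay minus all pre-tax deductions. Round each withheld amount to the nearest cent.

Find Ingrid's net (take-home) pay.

$1446.06

HSA contribution: $129.40
Taxable wages = $2403.17 − $129.40 = $2273.77
City income tax: $2273.77 × 0.01 = $22.74
Federal tax withheld: $2273.77 × 0.252 = $572.99
State tax withheld: $2273.77 × 0.04 = $90.95
Medicare: $2403.17 × 0.0206 = $49.51
Paid family leave insurance: $2403.17 × 0.0058 = $13.94
State unemployment insurance (employee share): $2403.17 × 0.003 = $7.21
Charity payroll deduction: $70.37
(Employer's $566.60 toward charity payroll deduction is not withheld from the employee.)
Total deductions = $129.40 + $22.74 + $572.99 + $90.95 + $49.51 + $13.94 + $7.21 + $70.37 = $957.11
Net pay = $2403.17 − $957.11 = $1446.06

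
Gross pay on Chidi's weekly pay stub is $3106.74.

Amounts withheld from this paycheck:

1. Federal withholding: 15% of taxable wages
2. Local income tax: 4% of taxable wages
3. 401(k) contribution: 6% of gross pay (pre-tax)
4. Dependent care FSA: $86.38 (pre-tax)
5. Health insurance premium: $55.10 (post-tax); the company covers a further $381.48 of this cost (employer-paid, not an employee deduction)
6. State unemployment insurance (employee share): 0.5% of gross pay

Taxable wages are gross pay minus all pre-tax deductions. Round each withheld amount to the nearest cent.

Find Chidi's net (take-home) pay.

$2224.88

401(k) contribution: $3106.74 × 0.06 = $186.40
Dependent care FSA: $86.38
Pre-tax total = $186.40 + $86.38 = $272.78
Taxable wages = $3106.74 − $272.78 = $2833.96
Local income tax: $2833.96 × 0.04 = $113.36
Federal withholding: $2833.96 × 0.15 = $425.09
State unemployment insurance (employee share): $3106.74 × 0.005 = $15.53
Health insurance premium: $55.10
(Employer's $381.48 toward health insurance premium is not withheld from the employee.)
Total deductions = $186.40 + $86.38 + $113.36 + $425.09 + $15.53 + $55.10 = $881.86
Net pay = $3106.74 − $881.86 = $2224.88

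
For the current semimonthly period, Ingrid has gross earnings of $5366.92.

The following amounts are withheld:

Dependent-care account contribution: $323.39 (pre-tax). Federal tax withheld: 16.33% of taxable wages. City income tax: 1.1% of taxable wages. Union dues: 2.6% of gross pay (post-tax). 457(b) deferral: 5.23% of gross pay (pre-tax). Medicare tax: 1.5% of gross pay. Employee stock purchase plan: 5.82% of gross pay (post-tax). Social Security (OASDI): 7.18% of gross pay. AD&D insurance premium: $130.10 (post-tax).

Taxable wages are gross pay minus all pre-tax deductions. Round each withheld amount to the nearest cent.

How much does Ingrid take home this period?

$2884.85

Dependent-care account contribution: $323.39
457(b) deferral: $5366.92 × 0.0523 = $280.69
Pre-tax total = $323.39 + $280.69 = $604.08
Taxable wages = $5366.92 − $604.08 = $4762.84
Federal tax withheld: $4762.84 × 0.1633 = $777.77
City income tax: $4762.84 × 0.011 = $52.39
Medicare tax: $5366.92 × 0.015 = $80.50
Social Security (OASDI): $5366.92 × 0.0718 = $385.34
AD&D insurance premium: $130.10
Employee stock purchase plan: $5366.92 × 0.0582 = $312.35
Union dues: $5366.92 × 0.026 = $139.54
Total deductions = $323.39 + $280.69 + $777.77 + $52.39 + $80.50 + $385.34 + $130.10 + $312.35 + $139.54 = $2482.07
Net pay = $5366.92 − $2482.07 = $2884.85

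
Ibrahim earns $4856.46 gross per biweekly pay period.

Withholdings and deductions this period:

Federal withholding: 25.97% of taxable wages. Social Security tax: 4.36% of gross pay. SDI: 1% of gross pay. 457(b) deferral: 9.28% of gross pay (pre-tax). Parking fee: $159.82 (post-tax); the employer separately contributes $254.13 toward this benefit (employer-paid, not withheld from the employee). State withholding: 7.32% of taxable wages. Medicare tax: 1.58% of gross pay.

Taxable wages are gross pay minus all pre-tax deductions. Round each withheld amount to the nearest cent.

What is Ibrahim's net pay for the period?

457(b) deferral: $4856.46 × 0.0928 = $450.68
Taxable wages = $4856.46 − $450.68 = $4405.78
Federal withholding: $4405.78 × 0.2597 = $1144.18
State withholding: $4405.78 × 0.0732 = $322.50
SDI: $4856.46 × 0.01 = $48.56
Medicare tax: $4856.46 × 0.0158 = $76.73
Social Security tax: $4856.46 × 0.0436 = $211.74
Parking fee: $159.82
(Employer's $254.13 toward parking fee is not withheld from the employee.)
Total deductions = $450.68 + $1144.18 + $322.50 + $48.56 + $76.73 + $211.74 + $159.82 = $2414.21
Net pay = $4856.46 − $2414.21 = $2442.25

$2442.25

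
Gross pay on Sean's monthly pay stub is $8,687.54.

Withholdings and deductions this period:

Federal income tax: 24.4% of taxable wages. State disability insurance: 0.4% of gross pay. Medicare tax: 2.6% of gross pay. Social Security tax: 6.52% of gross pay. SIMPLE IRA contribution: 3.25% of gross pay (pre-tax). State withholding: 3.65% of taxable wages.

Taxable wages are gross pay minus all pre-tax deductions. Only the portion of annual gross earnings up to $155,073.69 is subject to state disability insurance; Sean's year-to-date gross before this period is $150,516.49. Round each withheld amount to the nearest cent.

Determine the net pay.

$5,236.99

SIMPLE IRA contribution: $8,687.54 × 0.0325 = $282.35
Taxable wages = $8,687.54 − $282.35 = $8,405.19
Federal income tax: $8,405.19 × 0.244 = $2,050.87
State withholding: $8,405.19 × 0.0365 = $306.79
Medicare tax: $8,687.54 × 0.026 = $225.88
Social Security tax: $8,687.54 × 0.0652 = $566.43
State disability insurance: only $155,073.69 − $150,516.49 = $4,557.20 of this check is subject → $4,557.20 × 0.004 = $18.23
Total deductions = $282.35 + $2,050.87 + $306.79 + $225.88 + $566.43 + $18.23 = $3,450.55
Net pay = $8,687.54 − $3,450.55 = $5,236.99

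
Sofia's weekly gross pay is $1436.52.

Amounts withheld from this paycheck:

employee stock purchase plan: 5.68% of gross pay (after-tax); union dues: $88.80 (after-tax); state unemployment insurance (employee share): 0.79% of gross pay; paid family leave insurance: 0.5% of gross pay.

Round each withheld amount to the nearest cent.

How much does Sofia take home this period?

Paid family leave insurance: $1436.52 × 0.005 = $7.18
State unemployment insurance (employee share): $1436.52 × 0.0079 = $11.35
Employee stock purchase plan: $1436.52 × 0.0568 = $81.59
Union dues: $88.80
Total deductions = $7.18 + $11.35 + $81.59 + $88.80 = $188.92
Net pay = $1436.52 − $188.92 = $1247.60

$1247.60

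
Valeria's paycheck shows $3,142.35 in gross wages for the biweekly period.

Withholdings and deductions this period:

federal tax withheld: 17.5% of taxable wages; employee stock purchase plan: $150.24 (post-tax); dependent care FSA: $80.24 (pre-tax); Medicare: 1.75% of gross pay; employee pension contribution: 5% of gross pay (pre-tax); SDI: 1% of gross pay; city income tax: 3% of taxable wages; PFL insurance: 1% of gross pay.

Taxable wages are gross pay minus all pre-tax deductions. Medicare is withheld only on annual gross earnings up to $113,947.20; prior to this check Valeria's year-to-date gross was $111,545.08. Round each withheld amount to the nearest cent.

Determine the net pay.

$2,054.35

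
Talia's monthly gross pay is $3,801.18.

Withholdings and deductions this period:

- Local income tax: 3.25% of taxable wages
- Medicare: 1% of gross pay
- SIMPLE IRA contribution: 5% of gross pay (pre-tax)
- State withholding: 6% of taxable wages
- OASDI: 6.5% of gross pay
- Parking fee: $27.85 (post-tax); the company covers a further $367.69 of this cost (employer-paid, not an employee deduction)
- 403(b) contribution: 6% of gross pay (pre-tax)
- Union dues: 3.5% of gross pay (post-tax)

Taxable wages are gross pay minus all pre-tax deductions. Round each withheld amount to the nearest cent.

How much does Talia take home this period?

$2,624.14

403(b) contribution: $3,801.18 × 0.06 = $228.07
SIMPLE IRA contribution: $3,801.18 × 0.05 = $190.06
Pre-tax total = $228.07 + $190.06 = $418.13
Taxable wages = $3,801.18 − $418.13 = $3,383.05
Local income tax: $3,383.05 × 0.0325 = $109.95
State withholding: $3,383.05 × 0.06 = $202.98
Medicare: $3,801.18 × 0.01 = $38.01
OASDI: $3,801.18 × 0.065 = $247.08
Parking fee: $27.85
Union dues: $3,801.18 × 0.035 = $133.04
(Employer's $367.69 toward parking fee is not withheld from the employee.)
Total deductions = $228.07 + $190.06 + $109.95 + $202.98 + $38.01 + $247.08 + $27.85 + $133.04 = $1,177.04
Net pay = $3,801.18 − $1,177.04 = $2,624.14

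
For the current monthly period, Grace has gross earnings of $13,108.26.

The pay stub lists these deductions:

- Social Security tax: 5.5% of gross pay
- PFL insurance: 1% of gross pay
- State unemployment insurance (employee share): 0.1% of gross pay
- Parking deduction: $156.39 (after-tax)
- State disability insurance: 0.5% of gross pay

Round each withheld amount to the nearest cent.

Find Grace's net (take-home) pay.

$12,021.19

Social Security tax: $13,108.26 × 0.055 = $720.95
PFL insurance: $13,108.26 × 0.01 = $131.08
State disability insurance: $13,108.26 × 0.005 = $65.54
State unemployment insurance (employee share): $13,108.26 × 0.001 = $13.11
Parking deduction: $156.39
Total deductions = $720.95 + $131.08 + $65.54 + $13.11 + $156.39 = $1,087.07
Net pay = $13,108.26 − $1,087.07 = $12,021.19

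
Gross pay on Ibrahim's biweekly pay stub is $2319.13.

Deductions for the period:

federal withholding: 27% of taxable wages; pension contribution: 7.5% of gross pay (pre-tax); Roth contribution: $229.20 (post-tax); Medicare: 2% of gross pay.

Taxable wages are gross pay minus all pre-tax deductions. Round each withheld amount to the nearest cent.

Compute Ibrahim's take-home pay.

$1290.42

Pension contribution: $2319.13 × 0.075 = $173.93
Taxable wages = $2319.13 − $173.93 = $2145.20
Federal withholding: $2145.20 × 0.27 = $579.20
Medicare: $2319.13 × 0.02 = $46.38
Roth contribution: $229.20
Total deductions = $173.93 + $579.20 + $46.38 + $229.20 = $1028.71
Net pay = $2319.13 − $1028.71 = $1290.42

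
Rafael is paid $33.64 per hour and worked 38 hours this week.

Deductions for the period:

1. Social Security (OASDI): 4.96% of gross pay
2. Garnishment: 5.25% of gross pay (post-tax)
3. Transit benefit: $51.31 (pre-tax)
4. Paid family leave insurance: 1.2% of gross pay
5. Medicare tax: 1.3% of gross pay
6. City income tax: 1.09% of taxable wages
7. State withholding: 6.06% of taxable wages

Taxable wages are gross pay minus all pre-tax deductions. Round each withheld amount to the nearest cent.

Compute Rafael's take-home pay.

$976.81

Gross pay: 38 × $33.64 = $1,278.32
Transit benefit: $51.31
Taxable wages = $1,278.32 − $51.31 = $1,227.01
State withholding: $1,227.01 × 0.0606 = $74.36
City income tax: $1,227.01 × 0.0109 = $13.37
Paid family leave insurance: $1,278.32 × 0.012 = $15.34
Medicare tax: $1,278.32 × 0.013 = $16.62
Social Security (OASDI): $1,278.32 × 0.0496 = $63.40
Garnishment: $1,278.32 × 0.0525 = $67.11
Total deductions = $51.31 + $74.36 + $13.37 + $15.34 + $16.62 + $63.40 + $67.11 = $301.51
Net pay = $1,278.32 − $301.51 = $976.81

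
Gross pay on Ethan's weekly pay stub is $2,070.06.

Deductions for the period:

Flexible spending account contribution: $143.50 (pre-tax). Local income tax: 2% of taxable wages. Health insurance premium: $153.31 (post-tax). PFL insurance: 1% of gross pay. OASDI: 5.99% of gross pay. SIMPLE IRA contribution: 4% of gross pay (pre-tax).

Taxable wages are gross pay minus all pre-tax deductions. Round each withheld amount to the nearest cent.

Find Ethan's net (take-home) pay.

$1,508.87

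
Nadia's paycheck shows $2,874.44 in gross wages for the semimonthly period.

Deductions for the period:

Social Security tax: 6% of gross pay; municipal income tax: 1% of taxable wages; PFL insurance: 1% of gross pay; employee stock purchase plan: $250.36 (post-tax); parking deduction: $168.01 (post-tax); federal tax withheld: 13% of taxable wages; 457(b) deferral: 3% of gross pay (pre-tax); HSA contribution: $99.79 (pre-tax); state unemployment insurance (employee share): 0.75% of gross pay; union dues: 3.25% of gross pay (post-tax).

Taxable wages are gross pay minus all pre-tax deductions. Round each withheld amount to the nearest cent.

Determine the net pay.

457(b) deferral: $2,874.44 × 0.03 = $86.23
HSA contribution: $99.79
Pre-tax total = $86.23 + $99.79 = $186.02
Taxable wages = $2,874.44 − $186.02 = $2,688.42
Municipal income tax: $2,688.42 × 0.01 = $26.88
Federal tax withheld: $2,688.42 × 0.13 = $349.49
PFL insurance: $2,874.44 × 0.01 = $28.74
State unemployment insurance (employee share): $2,874.44 × 0.0075 = $21.56
Social Security tax: $2,874.44 × 0.06 = $172.47
Employee stock purchase plan: $250.36
Union dues: $2,874.44 × 0.0325 = $93.42
Parking deduction: $168.01
Total deductions = $86.23 + $99.79 + $26.88 + $349.49 + $28.74 + $21.56 + $172.47 + $250.36 + $93.42 + $168.01 = $1,296.95
Net pay = $2,874.44 − $1,296.95 = $1,577.49

$1,577.49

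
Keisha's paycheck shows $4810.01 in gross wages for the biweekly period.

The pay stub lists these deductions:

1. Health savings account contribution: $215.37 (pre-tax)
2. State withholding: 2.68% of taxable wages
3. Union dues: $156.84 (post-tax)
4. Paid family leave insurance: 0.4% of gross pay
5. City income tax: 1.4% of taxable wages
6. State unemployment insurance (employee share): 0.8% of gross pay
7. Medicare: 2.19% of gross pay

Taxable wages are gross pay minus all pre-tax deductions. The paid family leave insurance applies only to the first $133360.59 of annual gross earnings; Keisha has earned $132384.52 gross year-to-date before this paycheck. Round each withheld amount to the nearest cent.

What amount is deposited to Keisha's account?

Health savings account contribution: $215.37
Taxable wages = $4810.01 − $215.37 = $4594.64
City income tax: $4594.64 × 0.014 = $64.32
State withholding: $4594.64 × 0.0268 = $123.14
State unemployment insurance (employee share): $4810.01 × 0.008 = $38.48
Medicare: $4810.01 × 0.0219 = $105.34
Paid family leave insurance: only $133360.59 − $132384.52 = $976.07 of this check is subject → $976.07 × 0.004 = $3.90
Union dues: $156.84
Total deductions = $215.37 + $64.32 + $123.14 + $38.48 + $105.34 + $3.90 + $156.84 = $707.39
Net pay = $4810.01 − $707.39 = $4102.62

$4102.62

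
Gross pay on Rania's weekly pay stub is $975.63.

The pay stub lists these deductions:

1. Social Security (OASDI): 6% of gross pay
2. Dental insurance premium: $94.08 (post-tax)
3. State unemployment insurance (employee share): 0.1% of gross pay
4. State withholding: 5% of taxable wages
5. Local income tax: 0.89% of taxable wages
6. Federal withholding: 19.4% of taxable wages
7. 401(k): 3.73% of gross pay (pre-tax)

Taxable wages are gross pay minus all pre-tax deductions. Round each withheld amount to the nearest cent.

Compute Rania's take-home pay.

$548.11

401(k): $975.63 × 0.0373 = $36.39
Taxable wages = $975.63 − $36.39 = $939.24
State withholding: $939.24 × 0.05 = $46.96
Local income tax: $939.24 × 0.0089 = $8.36
Federal withholding: $939.24 × 0.194 = $182.21
State unemployment insurance (employee share): $975.63 × 0.001 = $0.98
Social Security (OASDI): $975.63 × 0.06 = $58.54
Dental insurance premium: $94.08
Total deductions = $36.39 + $46.96 + $8.36 + $182.21 + $0.98 + $58.54 + $94.08 = $427.52
Net pay = $975.63 − $427.52 = $548.11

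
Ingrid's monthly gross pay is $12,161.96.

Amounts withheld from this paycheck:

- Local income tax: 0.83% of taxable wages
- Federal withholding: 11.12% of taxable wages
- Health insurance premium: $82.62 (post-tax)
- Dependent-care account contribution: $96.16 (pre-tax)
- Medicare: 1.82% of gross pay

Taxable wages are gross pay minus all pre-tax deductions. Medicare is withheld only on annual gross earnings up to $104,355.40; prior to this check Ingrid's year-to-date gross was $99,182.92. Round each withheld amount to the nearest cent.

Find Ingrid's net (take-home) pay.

$10,447.17

Dependent-care account contribution: $96.16
Taxable wages = $12,161.96 − $96.16 = $12,065.80
Federal withholding: $12,065.80 × 0.1112 = $1,341.72
Local income tax: $12,065.80 × 0.0083 = $100.15
Medicare: only $104,355.40 − $99,182.92 = $5,172.48 of this check is subject → $5,172.48 × 0.0182 = $94.14
Health insurance premium: $82.62
Total deductions = $96.16 + $1,341.72 + $100.15 + $94.14 + $82.62 = $1,714.79
Net pay = $12,161.96 − $1,714.79 = $10,447.17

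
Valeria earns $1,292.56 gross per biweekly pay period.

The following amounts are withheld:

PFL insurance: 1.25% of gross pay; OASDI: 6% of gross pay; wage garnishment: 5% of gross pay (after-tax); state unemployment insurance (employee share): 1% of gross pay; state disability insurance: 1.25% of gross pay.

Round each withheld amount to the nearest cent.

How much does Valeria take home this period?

$1,105.13

PFL insurance: $1,292.56 × 0.0125 = $16.16
State disability insurance: $1,292.56 × 0.0125 = $16.16
OASDI: $1,292.56 × 0.06 = $77.55
State unemployment insurance (employee share): $1,292.56 × 0.01 = $12.93
Wage garnishment: $1,292.56 × 0.05 = $64.63
Total deductions = $16.16 + $16.16 + $77.55 + $12.93 + $64.63 = $187.43
Net pay = $1,292.56 − $187.43 = $1,105.13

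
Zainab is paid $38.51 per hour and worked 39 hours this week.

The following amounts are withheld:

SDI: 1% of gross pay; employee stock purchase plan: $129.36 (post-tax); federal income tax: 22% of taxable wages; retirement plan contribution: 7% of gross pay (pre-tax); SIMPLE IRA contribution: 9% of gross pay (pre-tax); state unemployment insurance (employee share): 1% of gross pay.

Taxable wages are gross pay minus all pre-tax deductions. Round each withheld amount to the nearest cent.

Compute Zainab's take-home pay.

Gross pay: 39 × $38.51 = $1,501.89
Retirement plan contribution: $1,501.89 × 0.07 = $105.13
SIMPLE IRA contribution: $1,501.89 × 0.09 = $135.17
Pre-tax total = $105.13 + $135.17 = $240.30
Taxable wages = $1,501.89 − $240.30 = $1,261.59
Federal income tax: $1,261.59 × 0.22 = $277.55
State unemployment insurance (employee share): $1,501.89 × 0.01 = $15.02
SDI: $1,501.89 × 0.01 = $15.02
Employee stock purchase plan: $129.36
Total deductions = $105.13 + $135.17 + $277.55 + $15.02 + $15.02 + $129.36 = $677.25
Net pay = $1,501.89 − $677.25 = $824.64

$824.64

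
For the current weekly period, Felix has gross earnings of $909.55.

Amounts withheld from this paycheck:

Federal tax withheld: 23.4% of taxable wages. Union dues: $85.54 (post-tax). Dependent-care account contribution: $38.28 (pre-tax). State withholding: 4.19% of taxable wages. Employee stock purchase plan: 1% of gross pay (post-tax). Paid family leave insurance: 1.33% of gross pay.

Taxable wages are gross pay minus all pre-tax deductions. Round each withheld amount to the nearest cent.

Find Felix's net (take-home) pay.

$524.14

Dependent-care account contribution: $38.28
Taxable wages = $909.55 − $38.28 = $871.27
Federal tax withheld: $871.27 × 0.234 = $203.88
State withholding: $871.27 × 0.0419 = $36.51
Paid family leave insurance: $909.55 × 0.0133 = $12.10
Union dues: $85.54
Employee stock purchase plan: $909.55 × 0.01 = $9.10
Total deductions = $38.28 + $203.88 + $36.51 + $12.10 + $85.54 + $9.10 = $385.41
Net pay = $909.55 − $385.41 = $524.14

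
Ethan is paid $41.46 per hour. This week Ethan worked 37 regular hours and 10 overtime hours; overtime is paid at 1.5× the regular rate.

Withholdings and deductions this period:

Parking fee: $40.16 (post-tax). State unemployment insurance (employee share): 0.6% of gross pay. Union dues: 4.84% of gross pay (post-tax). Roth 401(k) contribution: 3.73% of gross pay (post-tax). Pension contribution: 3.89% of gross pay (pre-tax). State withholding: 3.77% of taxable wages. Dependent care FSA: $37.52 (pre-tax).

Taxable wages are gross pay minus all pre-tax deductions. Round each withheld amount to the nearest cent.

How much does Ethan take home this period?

Regular pay: 37 × $41.46 = $1534.02
Overtime pay: 10 × $41.46 × 1.5 = $621.90
Gross pay = $1534.02 + $621.90 = $2155.92
Pension contribution: $2155.92 × 0.0389 = $83.87
Dependent care FSA: $37.52
Pre-tax total = $83.87 + $37.52 = $121.39
Taxable wages = $2155.92 − $121.39 = $2034.53
State withholding: $2034.53 × 0.0377 = $76.70
State unemployment insurance (employee share): $2155.92 × 0.006 = $12.94
Union dues: $2155.92 × 0.0484 = $104.35
Roth 401(k) contribution: $2155.92 × 0.0373 = $80.42
Parking fee: $40.16
Total deductions = $83.87 + $37.52 + $76.70 + $12.94 + $104.35 + $80.42 + $40.16 = $435.96
Net pay = $2155.92 − $435.96 = $1719.96

$1719.96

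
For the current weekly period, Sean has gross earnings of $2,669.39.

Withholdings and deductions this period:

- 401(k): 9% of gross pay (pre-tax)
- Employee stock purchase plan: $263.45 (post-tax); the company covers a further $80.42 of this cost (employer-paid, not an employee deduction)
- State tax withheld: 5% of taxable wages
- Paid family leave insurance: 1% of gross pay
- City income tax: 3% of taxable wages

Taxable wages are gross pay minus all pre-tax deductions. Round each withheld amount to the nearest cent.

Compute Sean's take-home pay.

401(k): $2,669.39 × 0.09 = $240.25
Taxable wages = $2,669.39 − $240.25 = $2,429.14
State tax withheld: $2,429.14 × 0.05 = $121.46
City income tax: $2,429.14 × 0.03 = $72.87
Paid family leave insurance: $2,669.39 × 0.01 = $26.69
Employee stock purchase plan: $263.45
(Employer's $80.42 toward employee stock purchase plan is not withheld from the employee.)
Total deductions = $240.25 + $121.46 + $72.87 + $26.69 + $263.45 = $724.72
Net pay = $2,669.39 − $724.72 = $1,944.67

$1,944.67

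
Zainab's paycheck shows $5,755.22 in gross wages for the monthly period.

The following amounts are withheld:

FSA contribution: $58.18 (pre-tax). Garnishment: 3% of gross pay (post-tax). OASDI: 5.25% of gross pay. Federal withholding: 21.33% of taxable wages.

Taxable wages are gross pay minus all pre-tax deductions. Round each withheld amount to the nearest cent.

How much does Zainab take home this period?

$4,007.05

FSA contribution: $58.18
Taxable wages = $5,755.22 − $58.18 = $5,697.04
Federal withholding: $5,697.04 × 0.2133 = $1,215.18
OASDI: $5,755.22 × 0.0525 = $302.15
Garnishment: $5,755.22 × 0.03 = $172.66
Total deductions = $58.18 + $1,215.18 + $302.15 + $172.66 = $1,748.17
Net pay = $5,755.22 − $1,748.17 = $4,007.05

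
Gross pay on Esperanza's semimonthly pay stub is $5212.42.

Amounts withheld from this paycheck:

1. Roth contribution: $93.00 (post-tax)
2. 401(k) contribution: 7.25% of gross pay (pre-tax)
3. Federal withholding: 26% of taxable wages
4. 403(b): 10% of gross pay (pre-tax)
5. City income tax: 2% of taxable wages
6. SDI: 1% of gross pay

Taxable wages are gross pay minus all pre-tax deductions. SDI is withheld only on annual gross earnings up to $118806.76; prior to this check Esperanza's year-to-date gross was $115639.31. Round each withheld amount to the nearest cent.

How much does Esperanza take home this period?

$2980.89

403(b): $5212.42 × 0.1 = $521.24
401(k) contribution: $5212.42 × 0.0725 = $377.90
Pre-tax total = $521.24 + $377.90 = $899.14
Taxable wages = $5212.42 − $899.14 = $4313.28
Federal withholding: $4313.28 × 0.26 = $1121.45
City income tax: $4313.28 × 0.02 = $86.27
SDI: only $118806.76 − $115639.31 = $3167.45 of this check is subject → $3167.45 × 0.01 = $31.67
Roth contribution: $93.00
Total deductions = $521.24 + $377.90 + $1121.45 + $86.27 + $31.67 + $93.00 = $2231.53
Net pay = $5212.42 − $2231.53 = $2980.89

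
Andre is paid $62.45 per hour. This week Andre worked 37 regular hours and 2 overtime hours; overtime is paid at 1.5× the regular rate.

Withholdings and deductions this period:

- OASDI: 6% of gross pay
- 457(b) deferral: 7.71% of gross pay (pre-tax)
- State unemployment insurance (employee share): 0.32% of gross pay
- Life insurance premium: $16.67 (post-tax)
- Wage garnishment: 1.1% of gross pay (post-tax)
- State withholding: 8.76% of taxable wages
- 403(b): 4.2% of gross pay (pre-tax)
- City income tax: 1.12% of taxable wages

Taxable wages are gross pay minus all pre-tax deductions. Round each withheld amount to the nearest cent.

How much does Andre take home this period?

Regular pay: 37 × $62.45 = $2,310.65
Overtime pay: 2 × $62.45 × 1.5 = $187.35
Gross pay = $2,310.65 + $187.35 = $2,498.00
457(b) deferral: $2,498.00 × 0.0771 = $192.60
403(b): $2,498.00 × 0.042 = $104.92
Pre-tax total = $192.60 + $104.92 = $297.52
Taxable wages = $2,498.00 − $297.52 = $2,200.48
City income tax: $2,200.48 × 0.0112 = $24.65
State withholding: $2,200.48 × 0.0876 = $192.76
State unemployment insurance (employee share): $2,498.00 × 0.0032 = $7.99
OASDI: $2,498.00 × 0.06 = $149.88
Wage garnishment: $2,498.00 × 0.011 = $27.48
Life insurance premium: $16.67
Total deductions = $192.60 + $104.92 + $24.65 + $192.76 + $7.99 + $149.88 + $27.48 + $16.67 = $716.95
Net pay = $2,498.00 − $716.95 = $1,781.05

$1,781.05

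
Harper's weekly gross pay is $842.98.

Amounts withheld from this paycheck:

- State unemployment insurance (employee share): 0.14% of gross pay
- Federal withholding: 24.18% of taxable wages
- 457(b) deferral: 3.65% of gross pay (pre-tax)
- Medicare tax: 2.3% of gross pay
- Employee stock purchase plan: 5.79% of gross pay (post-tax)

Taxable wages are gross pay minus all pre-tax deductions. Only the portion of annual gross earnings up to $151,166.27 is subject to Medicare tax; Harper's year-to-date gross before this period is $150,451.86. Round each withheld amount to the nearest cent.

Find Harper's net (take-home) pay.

457(b) deferral: $842.98 × 0.0365 = $30.77
Taxable wages = $842.98 − $30.77 = $812.21
Federal withholding: $812.21 × 0.2418 = $196.39
Medicare tax: only $151,166.27 − $150,451.86 = $714.41 of this check is subject → $714.41 × 0.023 = $16.43
State unemployment insurance (employee share): $842.98 × 0.0014 = $1.18
Employee stock purchase plan: $842.98 × 0.0579 = $48.81
Total deductions = $30.77 + $196.39 + $16.43 + $1.18 + $48.81 = $293.58
Net pay = $842.98 − $293.58 = $549.40

$549.40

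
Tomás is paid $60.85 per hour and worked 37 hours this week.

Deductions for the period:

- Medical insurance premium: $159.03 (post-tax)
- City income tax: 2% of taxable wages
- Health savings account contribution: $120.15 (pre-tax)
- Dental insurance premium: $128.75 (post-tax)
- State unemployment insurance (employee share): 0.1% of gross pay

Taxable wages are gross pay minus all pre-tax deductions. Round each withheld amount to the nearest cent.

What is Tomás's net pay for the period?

$1,798.64

Gross pay: 37 × $60.85 = $2,251.45
Health savings account contribution: $120.15
Taxable wages = $2,251.45 − $120.15 = $2,131.30
City income tax: $2,131.30 × 0.02 = $42.63
State unemployment insurance (employee share): $2,251.45 × 0.001 = $2.25
Dental insurance premium: $128.75
Medical insurance premium: $159.03
Total deductions = $120.15 + $42.63 + $2.25 + $128.75 + $159.03 = $452.81
Net pay = $2,251.45 − $452.81 = $1,798.64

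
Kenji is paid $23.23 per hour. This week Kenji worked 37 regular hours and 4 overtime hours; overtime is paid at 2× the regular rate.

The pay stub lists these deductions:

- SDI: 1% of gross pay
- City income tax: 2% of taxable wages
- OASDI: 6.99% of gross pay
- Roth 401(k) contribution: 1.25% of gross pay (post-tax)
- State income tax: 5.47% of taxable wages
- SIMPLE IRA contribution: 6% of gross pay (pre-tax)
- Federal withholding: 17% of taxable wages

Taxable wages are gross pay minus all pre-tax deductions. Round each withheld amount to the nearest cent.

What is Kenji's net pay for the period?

$645.59

Regular pay: 37 × $23.23 = $859.51
Overtime pay: 4 × $23.23 × 2 = $185.84
Gross pay = $859.51 + $185.84 = $1,045.35
SIMPLE IRA contribution: $1,045.35 × 0.06 = $62.72
Taxable wages = $1,045.35 − $62.72 = $982.63
Federal withholding: $982.63 × 0.17 = $167.05
State income tax: $982.63 × 0.0547 = $53.75
City income tax: $982.63 × 0.02 = $19.65
SDI: $1,045.35 × 0.01 = $10.45
OASDI: $1,045.35 × 0.0699 = $73.07
Roth 401(k) contribution: $1,045.35 × 0.0125 = $13.07
Total deductions = $62.72 + $167.05 + $53.75 + $19.65 + $10.45 + $73.07 + $13.07 = $399.76
Net pay = $1,045.35 − $399.76 = $645.59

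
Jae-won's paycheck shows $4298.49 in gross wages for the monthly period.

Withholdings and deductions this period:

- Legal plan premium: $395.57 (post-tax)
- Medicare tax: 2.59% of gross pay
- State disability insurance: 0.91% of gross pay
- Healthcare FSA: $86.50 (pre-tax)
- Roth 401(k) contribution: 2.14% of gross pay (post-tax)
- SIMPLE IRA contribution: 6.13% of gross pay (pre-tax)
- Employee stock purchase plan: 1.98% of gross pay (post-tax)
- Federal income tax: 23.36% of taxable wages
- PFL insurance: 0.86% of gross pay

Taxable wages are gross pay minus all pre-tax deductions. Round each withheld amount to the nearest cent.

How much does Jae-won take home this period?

SIMPLE IRA contribution: $4298.49 × 0.0613 = $263.50
Healthcare FSA: $86.50
Pre-tax total = $263.50 + $86.50 = $350.00
Taxable wages = $4298.49 − $350.00 = $3948.49
Federal income tax: $3948.49 × 0.2336 = $922.37
State disability insurance: $4298.49 × 0.0091 = $39.12
Medicare tax: $4298.49 × 0.0259 = $111.33
PFL insurance: $4298.49 × 0.0086 = $36.97
Legal plan premium: $395.57
Employee stock purchase plan: $4298.49 × 0.0198 = $85.11
Roth 401(k) contribution: $4298.49 × 0.0214 = $91.99
Total deductions = $263.50 + $86.50 + $922.37 + $39.12 + $111.33 + $36.97 + $395.57 + $85.11 + $91.99 = $2032.46
Net pay = $4298.49 − $2032.46 = $2266.03

$2266.03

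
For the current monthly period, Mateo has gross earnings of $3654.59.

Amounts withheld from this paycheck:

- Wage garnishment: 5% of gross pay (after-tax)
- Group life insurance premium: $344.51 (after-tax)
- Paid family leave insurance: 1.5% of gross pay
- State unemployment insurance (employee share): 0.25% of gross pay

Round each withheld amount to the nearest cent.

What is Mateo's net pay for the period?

$3063.39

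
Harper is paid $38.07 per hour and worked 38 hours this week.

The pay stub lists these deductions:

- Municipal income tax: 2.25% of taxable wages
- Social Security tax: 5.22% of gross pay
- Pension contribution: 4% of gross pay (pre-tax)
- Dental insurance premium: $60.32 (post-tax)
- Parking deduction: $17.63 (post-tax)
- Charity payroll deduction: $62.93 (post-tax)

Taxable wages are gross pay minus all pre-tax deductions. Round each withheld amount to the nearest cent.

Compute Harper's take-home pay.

$1,141.14

Gross pay: 38 × $38.07 = $1,446.66
Pension contribution: $1,446.66 × 0.04 = $57.87
Taxable wages = $1,446.66 − $57.87 = $1,388.79
Municipal income tax: $1,388.79 × 0.0225 = $31.25
Social Security tax: $1,446.66 × 0.0522 = $75.52
Dental insurance premium: $60.32
Charity payroll deduction: $62.93
Parking deduction: $17.63
Total deductions = $57.87 + $31.25 + $75.52 + $60.32 + $62.93 + $17.63 = $305.52
Net pay = $1,446.66 − $305.52 = $1,141.14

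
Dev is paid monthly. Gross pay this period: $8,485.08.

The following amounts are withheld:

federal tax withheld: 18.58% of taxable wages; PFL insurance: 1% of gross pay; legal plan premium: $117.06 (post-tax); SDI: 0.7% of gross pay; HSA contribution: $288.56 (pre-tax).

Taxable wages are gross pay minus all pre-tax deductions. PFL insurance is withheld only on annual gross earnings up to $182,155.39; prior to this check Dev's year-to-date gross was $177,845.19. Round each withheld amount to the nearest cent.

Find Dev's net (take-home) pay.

$6,454.05

HSA contribution: $288.56
Taxable wages = $8,485.08 − $288.56 = $8,196.52
Federal tax withheld: $8,196.52 × 0.1858 = $1,522.91
SDI: $8,485.08 × 0.007 = $59.40
PFL insurance: only $182,155.39 − $177,845.19 = $4,310.20 of this check is subject → $4,310.20 × 0.01 = $43.10
Legal plan premium: $117.06
Total deductions = $288.56 + $1,522.91 + $59.40 + $43.10 + $117.06 = $2,031.03
Net pay = $8,485.08 − $2,031.03 = $6,454.05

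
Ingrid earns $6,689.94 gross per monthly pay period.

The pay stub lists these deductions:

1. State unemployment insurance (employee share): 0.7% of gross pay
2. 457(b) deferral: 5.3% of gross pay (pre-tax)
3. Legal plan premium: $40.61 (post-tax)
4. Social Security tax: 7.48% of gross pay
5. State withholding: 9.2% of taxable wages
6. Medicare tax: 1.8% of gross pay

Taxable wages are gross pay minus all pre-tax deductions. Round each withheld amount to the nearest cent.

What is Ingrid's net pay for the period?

457(b) deferral: $6,689.94 × 0.053 = $354.57
Taxable wages = $6,689.94 − $354.57 = $6,335.37
State withholding: $6,335.37 × 0.092 = $582.85
Social Security tax: $6,689.94 × 0.0748 = $500.41
Medicare tax: $6,689.94 × 0.018 = $120.42
State unemployment insurance (employee share): $6,689.94 × 0.007 = $46.83
Legal plan premium: $40.61
Total deductions = $354.57 + $582.85 + $500.41 + $120.42 + $46.83 + $40.61 = $1,645.69
Net pay = $6,689.94 − $1,645.69 = $5,044.25

$5,044.25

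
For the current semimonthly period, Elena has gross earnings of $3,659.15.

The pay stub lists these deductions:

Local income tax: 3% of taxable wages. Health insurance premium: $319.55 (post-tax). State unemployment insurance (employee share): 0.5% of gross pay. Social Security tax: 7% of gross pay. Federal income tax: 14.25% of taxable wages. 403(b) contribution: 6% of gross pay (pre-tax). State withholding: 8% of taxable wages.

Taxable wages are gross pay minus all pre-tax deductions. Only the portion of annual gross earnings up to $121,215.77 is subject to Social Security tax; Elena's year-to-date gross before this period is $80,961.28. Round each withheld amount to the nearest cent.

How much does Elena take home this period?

$1,977.11

403(b) contribution: $3,659.15 × 0.06 = $219.55
Taxable wages = $3,659.15 − $219.55 = $3,439.60
State withholding: $3,439.60 × 0.08 = $275.17
Federal income tax: $3,439.60 × 0.1425 = $490.14
Local income tax: $3,439.60 × 0.03 = $103.19
Social Security tax: cap not yet reached, full $3,659.15 is subject → $3,659.15 × 0.07 = $256.14
State unemployment insurance (employee share): $3,659.15 × 0.005 = $18.30
Health insurance premium: $319.55
Total deductions = $219.55 + $275.17 + $490.14 + $103.19 + $256.14 + $18.30 + $319.55 = $1,682.04
Net pay = $3,659.15 − $1,682.04 = $1,977.11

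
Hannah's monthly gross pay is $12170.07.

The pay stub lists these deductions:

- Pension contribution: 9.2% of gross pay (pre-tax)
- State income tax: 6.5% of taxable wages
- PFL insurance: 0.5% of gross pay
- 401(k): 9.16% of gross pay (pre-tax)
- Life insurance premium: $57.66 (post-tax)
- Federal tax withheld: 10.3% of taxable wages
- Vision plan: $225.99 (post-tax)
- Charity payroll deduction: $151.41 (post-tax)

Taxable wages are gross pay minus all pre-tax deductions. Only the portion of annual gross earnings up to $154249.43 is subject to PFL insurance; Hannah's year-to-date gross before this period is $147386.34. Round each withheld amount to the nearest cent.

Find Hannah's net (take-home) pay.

$7797.07

Pension contribution: $12170.07 × 0.092 = $1119.65
401(k): $12170.07 × 0.0916 = $1114.78
Pre-tax total = $1119.65 + $1114.78 = $2234.43
Taxable wages = $12170.07 − $2234.43 = $9935.64
State income tax: $9935.64 × 0.065 = $645.82
Federal tax withheld: $9935.64 × 0.103 = $1023.37
PFL insurance: only $154249.43 − $147386.34 = $6863.09 of this check is subject → $6863.09 × 0.005 = $34.32
Vision plan: $225.99
Charity payroll deduction: $151.41
Life insurance premium: $57.66
Total deductions = $1119.65 + $1114.78 + $645.82 + $1023.37 + $34.32 + $225.99 + $151.41 + $57.66 = $4373.00
Net pay = $12170.07 − $4373.00 = $7797.07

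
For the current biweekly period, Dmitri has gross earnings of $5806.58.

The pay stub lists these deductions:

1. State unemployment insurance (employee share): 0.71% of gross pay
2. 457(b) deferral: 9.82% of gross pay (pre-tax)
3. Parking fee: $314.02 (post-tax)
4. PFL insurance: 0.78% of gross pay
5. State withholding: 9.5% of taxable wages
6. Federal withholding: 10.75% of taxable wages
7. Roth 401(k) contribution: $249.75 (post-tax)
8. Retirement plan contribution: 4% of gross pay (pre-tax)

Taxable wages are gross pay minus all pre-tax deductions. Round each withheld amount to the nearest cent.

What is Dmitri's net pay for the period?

$3340.49

Retirement plan contribution: $5806.58 × 0.04 = $232.26
457(b) deferral: $5806.58 × 0.0982 = $570.21
Pre-tax total = $232.26 + $570.21 = $802.47
Taxable wages = $5806.58 − $802.47 = $5004.11
Federal withholding: $5004.11 × 0.1075 = $537.94
State withholding: $5004.11 × 0.095 = $475.39
State unemployment insurance (employee share): $5806.58 × 0.0071 = $41.23
PFL insurance: $5806.58 × 0.0078 = $45.29
Parking fee: $314.02
Roth 401(k) contribution: $249.75
Total deductions = $232.26 + $570.21 + $537.94 + $475.39 + $41.23 + $45.29 + $314.02 + $249.75 = $2466.09
Net pay = $5806.58 − $2466.09 = $3340.49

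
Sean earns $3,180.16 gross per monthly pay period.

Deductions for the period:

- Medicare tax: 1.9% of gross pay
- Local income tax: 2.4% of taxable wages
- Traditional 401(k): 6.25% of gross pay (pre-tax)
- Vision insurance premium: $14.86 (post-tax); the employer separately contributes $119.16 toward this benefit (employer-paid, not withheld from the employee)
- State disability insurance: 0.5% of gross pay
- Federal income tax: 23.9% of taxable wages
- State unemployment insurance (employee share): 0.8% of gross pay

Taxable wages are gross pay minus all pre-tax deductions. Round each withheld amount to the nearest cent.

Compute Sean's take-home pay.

$2,080.68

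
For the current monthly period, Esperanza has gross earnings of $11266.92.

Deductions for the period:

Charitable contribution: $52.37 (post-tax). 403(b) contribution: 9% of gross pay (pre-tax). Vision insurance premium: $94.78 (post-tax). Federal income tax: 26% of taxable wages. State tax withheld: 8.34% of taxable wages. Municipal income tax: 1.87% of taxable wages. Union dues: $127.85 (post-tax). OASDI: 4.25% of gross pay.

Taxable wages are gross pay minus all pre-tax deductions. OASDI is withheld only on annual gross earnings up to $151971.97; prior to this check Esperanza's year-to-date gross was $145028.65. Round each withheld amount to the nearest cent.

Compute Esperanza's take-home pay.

$5970.24

403(b) contribution: $11266.92 × 0.09 = $1014.02
Taxable wages = $11266.92 − $1014.02 = $10252.90
State tax withheld: $10252.90 × 0.0834 = $855.09
Federal income tax: $10252.90 × 0.26 = $2665.75
Municipal income tax: $10252.90 × 0.0187 = $191.73
OASDI: only $151971.97 − $145028.65 = $6943.32 of this check is subject → $6943.32 × 0.0425 = $295.09
Charitable contribution: $52.37
Vision insurance premium: $94.78
Union dues: $127.85
Total deductions = $1014.02 + $855.09 + $2665.75 + $191.73 + $295.09 + $52.37 + $94.78 + $127.85 = $5296.68
Net pay = $11266.92 − $5296.68 = $5970.24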